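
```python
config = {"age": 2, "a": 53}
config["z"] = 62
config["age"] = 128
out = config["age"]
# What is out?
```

Trace:
`config = {"age": 2, "a": 53}` → config = {'age': 2, 'a': 53}
`config["z"] = 62` → config = {'age': 2, 'a': 53, 'z': 62}
`config["age"] = 128` → config = {'age': 128, 'a': 53, 'z': 62}
`out = config["age"]` → out = 128
So out = 128

Answer: 128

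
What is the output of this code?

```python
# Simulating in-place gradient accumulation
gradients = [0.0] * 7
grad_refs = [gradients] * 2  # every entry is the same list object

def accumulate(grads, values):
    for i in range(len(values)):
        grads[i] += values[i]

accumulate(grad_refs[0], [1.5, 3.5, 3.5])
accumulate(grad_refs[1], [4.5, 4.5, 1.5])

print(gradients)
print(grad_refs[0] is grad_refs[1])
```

Key concept: gradient accumulation aliasing.
Step by step:
`gradients = [0.0] * 7` → gradients = [0.0, 0.0, 0.0, 0.0, 0.0, 0.0, 0.0]
`grad_refs = [gradients] * 2` → grad_refs = [[0.0, 0.0, 0.0, 0.0, 0.0, 0.0, 0.0], [0.0, 0.0, 0.0, 0.0, 0.0, 0.0, 0.0]]
`accumulate(grad_refs[0], [1.5, 3.5, 3.5])` → gradients = [1.5, 3.5, 3.5, 0.0, 0.0, 0.0, 0.0]; grad_refs = [[1.5, 3.5, 3.5, 0.0, 0.0, 0.0, 0.0], [1.5, 3.5, 3.5, 0.0, 0.0, 0.0, 0.0]]
`accumulate(grad_refs[1], [4.5, 4.5, 1.5])` → gradients = [6.0, 8.0, 5.0, 0.0, 0.0, 0.0, 0.0]; grad_refs = [[6.0, 8.0, 5.0, 0.0, 0.0, 0.0, 0.0], [6.0, 8.0, 5.0, 0.0, 0.0, 0.0, 0.0]]
`print(gradients)` → prints [6.0, 8.0, 5.0, 0.0, 0.0, 0.0, 0.0]
`print(grad_refs[0] is grad_refs[1])` → prints True

Answer:
[6.0, 8.0, 5.0, 0.0, 0.0, 0.0, 0.0]
True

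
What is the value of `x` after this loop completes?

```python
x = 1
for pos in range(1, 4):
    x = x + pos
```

Start at 1, add 1 through 3
`x` takes the values: 1 → 2 → 4 → 7

Answer: 7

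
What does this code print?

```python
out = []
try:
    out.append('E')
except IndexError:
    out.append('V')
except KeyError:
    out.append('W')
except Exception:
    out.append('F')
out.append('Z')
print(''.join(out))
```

Execution trace: 'E' (try body, no exception) → 'Z' (after the try/except). Output: EZ

Answer: EZ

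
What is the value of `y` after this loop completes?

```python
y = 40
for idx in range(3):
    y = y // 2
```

Halve 3 times: 40 // 2^3 = 5
`y` takes the values: 40 → 20 → 10 → 5

Answer: 5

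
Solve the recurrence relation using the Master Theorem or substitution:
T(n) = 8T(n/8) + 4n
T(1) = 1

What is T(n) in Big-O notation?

By Master Theorem: a=8, b=8, f(n)=4n. Since log_8(8) = 1 and f(n) = Θ(n^1), Case 2 applies. T(n) = O(n log n).

Answer: O(n log n)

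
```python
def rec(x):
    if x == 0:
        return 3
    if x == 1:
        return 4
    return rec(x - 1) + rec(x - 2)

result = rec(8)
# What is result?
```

Build up from base cases: rec(0)=3, rec(1)=4, rec(2)=7, rec(3)=11, rec(4)=18, rec(5)=29, rec(6)=47, ..., rec(8)=123

Answer: 123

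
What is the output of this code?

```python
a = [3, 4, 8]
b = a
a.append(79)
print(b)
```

Key concept: basic list aliasing.
Step by step:
`a = [3, 4, 8]` → a = [3, 4, 8]
`b = a` → b = [3, 4, 8] (same object as a)
`a.append(79)` → a = [3, 4, 8, 79] (same object as b); b = [3, 4, 8, 79] (same object as a)
`print(b)` → prints [3, 4, 8, 79]

Answer: [3, 4, 8, 79]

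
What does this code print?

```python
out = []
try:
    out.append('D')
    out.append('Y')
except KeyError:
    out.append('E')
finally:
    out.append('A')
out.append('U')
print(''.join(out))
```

Execution trace: 'D' (try body) → 'Y' (try body, no exception) → 'A' (finally) → 'U' (after the try/except). Output: DYAU

Answer: DYAU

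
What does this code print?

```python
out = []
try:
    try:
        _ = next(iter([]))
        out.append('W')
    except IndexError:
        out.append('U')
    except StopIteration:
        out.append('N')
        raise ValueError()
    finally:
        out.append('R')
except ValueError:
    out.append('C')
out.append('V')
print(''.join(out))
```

Execution trace: 'N' (inner except StopIteration) → 'R' (inner finally) → 'C' (outer except ValueError) → 'V' (after the try/except). Output: NRCV

Answer: NRCV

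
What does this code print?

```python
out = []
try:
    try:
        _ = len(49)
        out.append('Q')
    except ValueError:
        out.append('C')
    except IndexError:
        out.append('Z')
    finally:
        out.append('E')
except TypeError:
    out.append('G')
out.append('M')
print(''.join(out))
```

Execution trace: 'E' (inner finally) → 'G' (outer except TypeError) → 'M' (after the try/except). Output: EGM

Answer: EGM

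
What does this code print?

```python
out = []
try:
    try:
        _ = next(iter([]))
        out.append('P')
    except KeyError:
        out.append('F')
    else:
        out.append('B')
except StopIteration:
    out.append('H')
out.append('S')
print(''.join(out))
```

Execution trace: 'H' (outer except StopIteration) → 'S' (after the try/except). Output: HS

Answer: HS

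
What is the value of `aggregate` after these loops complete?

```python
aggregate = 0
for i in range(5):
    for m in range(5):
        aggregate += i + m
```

Sum of all i+m for i,m in 5x5
`aggregate` takes the values: 0 → 1 → 3 → 6 → 10 → 11 → 13 → 16 → 20 → 25 → 27 → 30 → 34 → 39 → 45 → 48 → 52 → 57 → 63 → 70 → 74 → 79 → 85 → 92 → 100

Answer: 100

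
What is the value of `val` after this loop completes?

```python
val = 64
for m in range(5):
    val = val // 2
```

Halve 5 times: 64 // 2^5 = 2
`val` takes the values: 64 → 32 → 16 → 8 → 4 → 2

Answer: 2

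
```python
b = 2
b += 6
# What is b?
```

Trace:
`b = 2` → b = 2
`b += 6` → b = 8
So b = 8

Answer: 8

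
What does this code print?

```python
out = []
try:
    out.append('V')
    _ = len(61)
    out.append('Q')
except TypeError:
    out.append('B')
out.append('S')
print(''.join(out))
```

Execution trace: 'V' (try body) → 'B' (except TypeError) → 'S' (after the try/except). Output: VBS

Answer: VBS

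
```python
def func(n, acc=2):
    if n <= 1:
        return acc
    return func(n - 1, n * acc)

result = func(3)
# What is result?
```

Accumulator trace (n, acc): (3, 2) -> (2, 6) -> (1, 12) -> return 12

Answer: 12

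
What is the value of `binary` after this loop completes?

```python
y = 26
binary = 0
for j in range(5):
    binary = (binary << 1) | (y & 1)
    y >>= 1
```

Reverse lowest 5 bits of 26
`binary` takes the values: 0 → 1 → 2 → 5 → 11

Answer: 11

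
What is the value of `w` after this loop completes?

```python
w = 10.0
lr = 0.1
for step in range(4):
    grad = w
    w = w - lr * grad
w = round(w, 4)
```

Gradient descent: w = 10.0 * (1 - 0.1)^4
`w` takes the values: 10.0 → 9.0 → 8.1 → 7.29 → 6.561

Answer: 6.561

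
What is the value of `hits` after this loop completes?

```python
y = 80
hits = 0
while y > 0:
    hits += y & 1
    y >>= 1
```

Count set bits in 80 (binary: 0b1010000)
`hits` takes the values: 0 → 1 → 2

Answer: 2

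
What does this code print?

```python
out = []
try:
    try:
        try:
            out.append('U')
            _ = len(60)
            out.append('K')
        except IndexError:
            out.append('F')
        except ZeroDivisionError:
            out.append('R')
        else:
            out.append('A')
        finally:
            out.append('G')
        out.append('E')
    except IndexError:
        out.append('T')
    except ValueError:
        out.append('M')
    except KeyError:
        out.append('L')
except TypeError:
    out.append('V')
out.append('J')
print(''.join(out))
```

Execution trace: 'U' (inner try body) → 'G' (inner finally) → 'V' (outer except TypeError) → 'J' (after the try/except). Output: UGVJ

Answer: UGVJ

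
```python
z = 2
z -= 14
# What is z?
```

Trace:
`z = 2` → z = 2
`z -= 14` → z = -12
So z = -12

Answer: -12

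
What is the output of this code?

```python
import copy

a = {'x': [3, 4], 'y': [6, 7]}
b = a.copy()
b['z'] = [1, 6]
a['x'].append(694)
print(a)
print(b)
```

Key concept: shallow copy of dict with mutable values.
Step by step:
`a = {'x': [3, 4], 'y': [6, 7]}` → a = {'x': [3, 4], 'y': [6, 7]}
`b = a.copy()` → b = {'x': [3, 4], 'y': [6, 7]}
`b['z'] = [1, 6]` → b = {'x': [3, 4], 'y': [6, 7], 'z': [1, 6]}
`a['x'].append(694)` → a = {'x': [3, 4, 694], 'y': [6, 7]}; b = {'x': [3, 4, 694], 'y': [6, 7], 'z': [1, 6]}
`print(a)` → prints {'x': [3, 4, 694], 'y': [6, 7]}
`print(b)` → prints {'x': [3, 4, 694], 'y': [6, 7], 'z': [1, 6]}

Answer:
{'x': [3, 4, 694], 'y': [6, 7]}
{'x': [3, 4, 694], 'y': [6, 7], 'z': [1, 6]}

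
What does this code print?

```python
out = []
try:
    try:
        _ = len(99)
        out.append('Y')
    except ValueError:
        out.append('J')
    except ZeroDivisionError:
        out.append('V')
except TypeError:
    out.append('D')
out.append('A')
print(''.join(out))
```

Execution trace: 'D' (outer except TypeError) → 'A' (after the try/except). Output: DA

Answer: DA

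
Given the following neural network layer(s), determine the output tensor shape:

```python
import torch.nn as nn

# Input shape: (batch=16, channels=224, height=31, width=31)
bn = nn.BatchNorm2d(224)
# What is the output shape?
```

Input: (16, 224, 31, 31) -> Output: (16, 224, 31, 31)

Answer: (16, 224, 31, 31)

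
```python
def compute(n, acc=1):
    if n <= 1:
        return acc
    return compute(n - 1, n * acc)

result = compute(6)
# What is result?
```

Accumulator trace (n, acc): (6, 1) -> (5, 6) -> (4, 30) -> (3, 120) -> (2, 360) -> (1, 720) -> return 720

Answer: 720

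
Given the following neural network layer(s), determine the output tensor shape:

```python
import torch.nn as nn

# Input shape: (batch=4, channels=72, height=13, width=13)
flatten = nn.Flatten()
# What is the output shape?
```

Input: (4, 72, 13, 13) -> Output: (4, 12168)

Answer: (4, 12168)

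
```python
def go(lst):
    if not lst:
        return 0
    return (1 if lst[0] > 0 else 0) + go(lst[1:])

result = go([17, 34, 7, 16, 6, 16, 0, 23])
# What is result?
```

Count of positive elements in [17, 34, 7, 16, 6, 16, 0, 23] = 7

Answer: 7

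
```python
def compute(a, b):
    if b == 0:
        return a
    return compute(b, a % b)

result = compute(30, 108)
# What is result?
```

compute(30, 108) -> compute(108, 30) -> compute(30, 18) -> compute(18, 12) -> compute(12, 6) -> compute(6, 0) -> 6

Answer: 6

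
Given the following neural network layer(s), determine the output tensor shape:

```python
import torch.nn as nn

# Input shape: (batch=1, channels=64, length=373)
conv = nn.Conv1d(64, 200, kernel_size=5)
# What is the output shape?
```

Input: (1, 64, 373) -> Output: (1, 200, 369)

Answer: (1, 200, 369)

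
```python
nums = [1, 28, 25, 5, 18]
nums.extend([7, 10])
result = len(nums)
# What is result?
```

Trace:
`nums = [1, 28, 25, 5, 18]` → nums = [1, 28, 25, 5, 18]
`nums.extend([7, 10])` → nums = [1, 28, 25, 5, 18, 7, 10]
`result = len(nums)` → result = 7
So result = 7

Answer: 7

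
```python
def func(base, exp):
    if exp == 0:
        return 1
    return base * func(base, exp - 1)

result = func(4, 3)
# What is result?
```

func(4, 3) = 4 * 4 * 4 = 64

Answer: 64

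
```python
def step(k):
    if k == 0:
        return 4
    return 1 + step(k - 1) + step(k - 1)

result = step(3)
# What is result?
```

step(k) = 1 + 2·step(k-1), step(0)=4. Closed form: (4+1)·2^3 - 1 = 39.

Answer: 39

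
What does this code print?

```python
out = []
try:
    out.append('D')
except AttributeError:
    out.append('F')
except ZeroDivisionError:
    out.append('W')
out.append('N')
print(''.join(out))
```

Execution trace: 'D' (try body, no exception) → 'N' (after the try/except). Output: DN

Answer: DN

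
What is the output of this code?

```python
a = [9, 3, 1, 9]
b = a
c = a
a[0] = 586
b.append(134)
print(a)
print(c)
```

Key concept: multiple aliases.
Step by step:
`a = [9, 3, 1, 9]` → a = [9, 3, 1, 9]
`b = a` → b = [9, 3, 1, 9] (same object as a)
`c = a` → c = [9, 3, 1, 9] (same object as a, b)
`a[0] = 586` → a = [586, 3, 1, 9] (same object as b, c); b = [586, 3, 1, 9] (same object as a, c); c = [586, 3, 1, 9] (same object as a, b)
`b.append(134)` → a = [586, 3, 1, 9, 134] (same object as b, c); b = [586, 3, 1, 9, 134] (same object as a, c); c = [586, 3, 1, 9, 134] (same object as a, b)
`print(a)` → prints [586, 3, 1, 9, 134]
`print(c)` → prints [586, 3, 1, 9, 134]

Answer:
[586, 3, 1, 9, 134]
[586, 3, 1, 9, 134]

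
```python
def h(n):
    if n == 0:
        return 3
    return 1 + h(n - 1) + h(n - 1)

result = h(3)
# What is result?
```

h(n) = 1 + 2·h(n-1), h(0)=3. Closed form: (3+1)·2^3 - 1 = 31.

Answer: 31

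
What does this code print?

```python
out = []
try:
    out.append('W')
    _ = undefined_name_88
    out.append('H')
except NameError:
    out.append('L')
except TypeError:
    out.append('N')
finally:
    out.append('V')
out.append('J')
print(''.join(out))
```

Execution trace: 'W' (try body) → 'L' (except NameError) → 'V' (finally) → 'J' (after the try/except). Output: WLVJ

Answer: WLVJ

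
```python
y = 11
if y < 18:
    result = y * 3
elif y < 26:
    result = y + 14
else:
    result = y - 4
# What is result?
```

Trace:
`y = 11` → y = 11
`if y < 18: ...` → y < 18 is True → result = 33
So result = 33

Answer: 33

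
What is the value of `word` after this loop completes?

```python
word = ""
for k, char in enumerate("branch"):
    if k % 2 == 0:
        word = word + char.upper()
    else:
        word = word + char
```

Uppercase even positions in 'branch'
`word` takes the values: "" → "B" → "Br" → "BrA" → "BrAn" → "BrAnC" → "BrAnCh"

Answer: "BrAnCh"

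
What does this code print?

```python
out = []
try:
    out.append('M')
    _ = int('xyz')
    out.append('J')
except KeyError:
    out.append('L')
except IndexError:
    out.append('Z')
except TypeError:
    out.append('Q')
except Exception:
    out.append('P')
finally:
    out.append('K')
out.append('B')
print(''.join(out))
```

Execution trace: 'M' (try body) → 'P' (except Exception) → 'K' (finally) → 'B' (after the try/except). Output: MPKB

Answer: MPKB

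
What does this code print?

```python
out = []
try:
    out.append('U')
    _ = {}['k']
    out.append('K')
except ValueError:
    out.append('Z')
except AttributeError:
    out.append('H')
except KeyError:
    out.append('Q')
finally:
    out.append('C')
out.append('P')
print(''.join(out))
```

Execution trace: 'U' (try body) → 'Q' (except KeyError) → 'C' (finally) → 'P' (after the try/except). Output: UQCP

Answer: UQCP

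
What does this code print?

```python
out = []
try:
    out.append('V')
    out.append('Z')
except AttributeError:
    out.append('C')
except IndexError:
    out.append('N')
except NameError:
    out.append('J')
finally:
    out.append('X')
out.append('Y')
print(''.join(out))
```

Execution trace: 'V' (try body) → 'Z' (try body, no exception) → 'X' (finally) → 'Y' (after the try/except). Output: VZXY

Answer: VZXY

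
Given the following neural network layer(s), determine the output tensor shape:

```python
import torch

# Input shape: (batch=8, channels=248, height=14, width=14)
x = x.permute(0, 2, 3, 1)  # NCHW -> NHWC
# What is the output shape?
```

Input: (8, 248, 14, 14) -> Output: (8, 14, 14, 248)

Answer: (8, 14, 14, 248)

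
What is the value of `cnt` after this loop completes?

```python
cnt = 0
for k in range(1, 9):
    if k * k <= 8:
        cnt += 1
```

Count numbers where k² ≤ 8
`cnt` takes the values: 0 → 1 → 2

Answer: 2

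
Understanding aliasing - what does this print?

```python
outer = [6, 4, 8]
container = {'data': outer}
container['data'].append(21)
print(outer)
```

Key concept: dict holds reference to list.
Step by step:
`outer = [6, 4, 8]` → outer = [6, 4, 8]
`container = {'data': outer}` → container = {'data': [6, 4, 8]}
`container['data'].append(21)` → outer = [6, 4, 8, 21]; container = {'data': [6, 4, 8, 21]}
`print(outer)` → prints [6, 4, 8, 21]

Answer: [6, 4, 8, 21]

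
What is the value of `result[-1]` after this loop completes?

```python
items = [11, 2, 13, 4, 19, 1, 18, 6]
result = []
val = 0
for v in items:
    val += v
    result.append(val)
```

Cumulative sum ends at 74
`result` takes the values: [] → [11] → [11, 13] → [11, 13, 26] → [11, 13, 26, 30] → [11, 13, 26, 30, 49] → [11, 13, 26, 30, 49, 50] → [11, 13, 26, 30, 49, 50, 68] → [11, 13, 26, 30, 49, 50, 68, 74]
So `result[-1]` = 74

Answer: 74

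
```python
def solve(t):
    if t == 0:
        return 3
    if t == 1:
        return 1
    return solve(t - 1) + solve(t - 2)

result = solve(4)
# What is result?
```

Build up from base cases: solve(0)=3, solve(1)=1, solve(2)=4, solve(3)=5, solve(4)=9

Answer: 9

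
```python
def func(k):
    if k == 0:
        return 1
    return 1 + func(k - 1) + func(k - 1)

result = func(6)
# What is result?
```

func(k) = 1 + 2·func(k-1), func(0)=1. Closed form: (1+1)·2^6 - 1 = 127.

Answer: 127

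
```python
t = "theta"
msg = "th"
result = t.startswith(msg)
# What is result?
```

Trace:
`t = "theta"` → t = 'theta'
`msg = "th"` → msg = 'th'
`result = t.startswith(msg)` → result = True
So result = True

Answer: True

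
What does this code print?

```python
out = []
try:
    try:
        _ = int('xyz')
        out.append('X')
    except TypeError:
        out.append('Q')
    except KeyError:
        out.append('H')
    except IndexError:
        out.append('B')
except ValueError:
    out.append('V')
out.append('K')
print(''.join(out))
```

Execution trace: 'V' (outer except ValueError) → 'K' (after the try/except). Output: VK

Answer: VK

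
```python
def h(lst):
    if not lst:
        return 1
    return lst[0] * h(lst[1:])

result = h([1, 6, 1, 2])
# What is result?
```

Product over [1, 6, 1, 2] = 1 * 6 * 1 * 2 = 12

Answer: 12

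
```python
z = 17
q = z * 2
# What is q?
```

Trace:
`z = 17` → z = 17
`q = z * 2` → q = 34
So q = 34

Answer: 34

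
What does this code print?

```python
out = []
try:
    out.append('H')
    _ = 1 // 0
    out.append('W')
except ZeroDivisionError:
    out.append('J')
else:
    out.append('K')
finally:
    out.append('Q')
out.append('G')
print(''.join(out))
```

Execution trace: 'H' (try body) → 'J' (except ZeroDivisionError) → 'Q' (finally) → 'G' (after the try/except). Output: HJQG

Answer: HJQG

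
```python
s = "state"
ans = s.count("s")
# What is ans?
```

Trace:
`s = "state"` → s = 'state'
`ans = s.count("s")` → ans = 1
So ans = 1

Answer: 1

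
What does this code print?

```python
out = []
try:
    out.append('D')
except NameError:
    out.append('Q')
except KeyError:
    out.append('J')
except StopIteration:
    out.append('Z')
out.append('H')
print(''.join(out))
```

Execution trace: 'D' (try body, no exception) → 'H' (after the try/except). Output: DH

Answer: DH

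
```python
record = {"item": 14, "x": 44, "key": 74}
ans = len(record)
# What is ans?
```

Trace:
`record = {"item": 14, "x": 44, "key": 74}` → record = {'item': 14, 'x': 44, 'key': 74}
`ans = len(record)` → ans = 3
So ans = 3

Answer: 3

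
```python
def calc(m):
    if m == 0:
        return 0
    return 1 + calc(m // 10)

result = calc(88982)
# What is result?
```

Count of digits of 88982: 5

Answer: 5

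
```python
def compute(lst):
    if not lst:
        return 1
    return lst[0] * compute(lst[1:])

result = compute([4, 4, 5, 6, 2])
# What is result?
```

Product over [4, 4, 5, 6, 2] = 4 * 4 * 5 * 6 * 2 = 960

Answer: 960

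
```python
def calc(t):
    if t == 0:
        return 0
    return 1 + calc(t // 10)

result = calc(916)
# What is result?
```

Count of digits of 916: 3

Answer: 3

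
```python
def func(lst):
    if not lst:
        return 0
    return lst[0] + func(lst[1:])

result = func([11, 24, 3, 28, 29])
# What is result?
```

11 + 24 + 3 + 28 + 29 + 0 = 95

Answer: 95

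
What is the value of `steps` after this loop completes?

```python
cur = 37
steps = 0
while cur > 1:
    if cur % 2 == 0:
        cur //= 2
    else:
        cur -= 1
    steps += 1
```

Steps to reduce 37 to 1
`steps` takes the values: 0 → 1 → 2 → 3 → 4 → 5 → 6 → 7

Answer: 7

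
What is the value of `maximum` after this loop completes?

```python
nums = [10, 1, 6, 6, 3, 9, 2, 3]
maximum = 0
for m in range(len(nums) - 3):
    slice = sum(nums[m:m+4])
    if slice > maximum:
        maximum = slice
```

Max sum of 4-element window in [10, 1, 6, 6, 3, 9, 2, 3]
`maximum` takes the values: 0 → 23 → 24

Answer: 24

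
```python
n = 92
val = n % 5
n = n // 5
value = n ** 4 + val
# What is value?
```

Trace:
`n = 92` → n = 92
`val = n % 5` → val = 2
`n = n // 5` → n = 18
`value = n ** 4 + val` → value = 104978
So value = 104978

Answer: 104978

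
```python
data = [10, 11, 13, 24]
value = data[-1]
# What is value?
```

Trace:
`data = [10, 11, 13, 24]` → data = [10, 11, 13, 24]
`value = data[-1]` → value = 24
So value = 24

Answer: 24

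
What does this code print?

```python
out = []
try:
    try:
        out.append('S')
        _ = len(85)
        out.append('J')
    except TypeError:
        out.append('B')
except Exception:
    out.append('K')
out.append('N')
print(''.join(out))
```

Execution trace: 'S' (inner try body) → 'B' (inner except TypeError) → 'N' (after the try/except). Output: SBN

Answer: SBN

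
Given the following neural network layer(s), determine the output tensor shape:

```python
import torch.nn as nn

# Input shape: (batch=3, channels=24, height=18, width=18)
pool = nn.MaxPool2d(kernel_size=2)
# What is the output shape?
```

Input: (3, 24, 18, 18) -> Output: (3, 24, 9, 9)

Answer: (3, 24, 9, 9)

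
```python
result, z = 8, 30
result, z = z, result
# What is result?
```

Trace:
`result, z = 8, 30` → result = 8; z = 30
`result, z = z, result` → result = 30; z = 8
So result = 30

Answer: 30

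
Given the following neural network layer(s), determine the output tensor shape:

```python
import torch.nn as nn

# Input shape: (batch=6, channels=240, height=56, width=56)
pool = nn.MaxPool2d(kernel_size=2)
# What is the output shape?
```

Input: (6, 240, 56, 56) -> Output: (6, 240, 28, 28)

Answer: (6, 240, 28, 28)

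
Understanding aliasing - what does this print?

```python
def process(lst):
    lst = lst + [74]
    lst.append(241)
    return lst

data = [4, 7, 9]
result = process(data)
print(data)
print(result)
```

Key concept: rebinding parameter vs mutation.
Step by step:
`data = [4, 7, 9]` → data = [4, 7, 9]
`result = process(data)` → result = [4, 7, 9, 74, 241]
`print(data)` → prints [4, 7, 9]
`print(result)` → prints [4, 7, 9, 74, 241]

Answer:
[4, 7, 9]
[4, 7, 9, 74, 241]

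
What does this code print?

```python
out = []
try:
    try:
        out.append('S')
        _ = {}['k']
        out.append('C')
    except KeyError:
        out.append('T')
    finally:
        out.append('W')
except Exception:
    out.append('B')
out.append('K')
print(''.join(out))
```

Execution trace: 'S' (inner try body) → 'T' (inner except KeyError) → 'W' (inner finally) → 'K' (after the try/except). Output: STWK

Answer: STWK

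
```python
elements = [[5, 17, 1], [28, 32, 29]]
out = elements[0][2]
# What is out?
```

Trace:
`elements = [[5, 17, 1], [28, 32, 29]]` → elements = [[5, 17, 1], [28, 32, 29]]
`out = elements[0][2]` → out = 1
So out = 1

Answer: 1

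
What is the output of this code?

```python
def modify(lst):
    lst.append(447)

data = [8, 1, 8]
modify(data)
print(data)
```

Key concept: function modifies passed list.
Step by step:
`data = [8, 1, 8]` → data = [8, 1, 8]
`modify(data)` → data = [8, 1, 8, 447]
`print(data)` → prints [8, 1, 8, 447]

Answer: [8, 1, 8, 447]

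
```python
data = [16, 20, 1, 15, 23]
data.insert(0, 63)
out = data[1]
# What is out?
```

Trace:
`data = [16, 20, 1, 15, 23]` → data = [16, 20, 1, 15, 23]
`data.insert(0, 63)` → data = [63, 16, 20, 1, 15, 23]
`out = data[1]` → out = 16
So out = 16

Answer: 16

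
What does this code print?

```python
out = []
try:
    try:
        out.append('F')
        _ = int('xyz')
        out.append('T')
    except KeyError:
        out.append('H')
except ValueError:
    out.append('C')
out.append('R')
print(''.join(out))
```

Execution trace: 'F' (try body) → 'C' (outer except ValueError) → 'R' (after the try/except). Output: FCR

Answer: FCR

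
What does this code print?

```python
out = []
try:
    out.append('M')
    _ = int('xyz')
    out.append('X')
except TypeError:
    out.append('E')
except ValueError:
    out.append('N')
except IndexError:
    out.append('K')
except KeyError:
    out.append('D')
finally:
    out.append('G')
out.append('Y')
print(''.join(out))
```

Execution trace: 'M' (try body) → 'N' (except ValueError) → 'G' (finally) → 'Y' (after the try/except). Output: MNGY

Answer: MNGY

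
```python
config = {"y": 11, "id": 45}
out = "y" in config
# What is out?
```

Trace:
`config = {"y": 11, "id": 45}` → config = {'y': 11, 'id': 45}
`out = "y" in config` → out = True
So out = True

Answer: True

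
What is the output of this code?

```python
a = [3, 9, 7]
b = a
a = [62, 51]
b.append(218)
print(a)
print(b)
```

Key concept: rebinding vs mutation: a is rebound to a new list, b still points at the original.
Step by step:
`a = [3, 9, 7]` → a = [3, 9, 7]
`b = a` → b = [3, 9, 7] (same object as a)
`a = [62, 51]` → a = [62, 51]
`b.append(218)` → b = [3, 9, 7, 218]
`print(a)` → prints [62, 51]
`print(b)` → prints [3, 9, 7, 218]

Answer:
[62, 51]
[3, 9, 7, 218]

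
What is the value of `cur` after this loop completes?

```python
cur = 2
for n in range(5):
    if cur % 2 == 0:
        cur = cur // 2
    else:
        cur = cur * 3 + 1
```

Collatz-style transformation from 2
`cur` takes the values: 2 → 1 → 4 → 2 → 1 → 4

Answer: 4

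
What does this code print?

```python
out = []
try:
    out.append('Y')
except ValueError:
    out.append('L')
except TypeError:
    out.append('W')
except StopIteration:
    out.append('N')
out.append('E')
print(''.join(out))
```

Execution trace: 'Y' (try body, no exception) → 'E' (after the try/except). Output: YE

Answer: YE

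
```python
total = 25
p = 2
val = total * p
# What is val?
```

Trace:
`total = 25` → total = 25
`p = 2` → p = 2
`val = total * p` → val = 50
So val = 50

Answer: 50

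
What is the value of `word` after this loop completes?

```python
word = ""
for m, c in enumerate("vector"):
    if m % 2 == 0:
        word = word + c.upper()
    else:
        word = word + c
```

Uppercase even positions in 'vector'
`word` takes the values: "" → "V" → "Ve" → "VeC" → "VeCt" → "VeCtO" → "VeCtOr"

Answer: "VeCtOr"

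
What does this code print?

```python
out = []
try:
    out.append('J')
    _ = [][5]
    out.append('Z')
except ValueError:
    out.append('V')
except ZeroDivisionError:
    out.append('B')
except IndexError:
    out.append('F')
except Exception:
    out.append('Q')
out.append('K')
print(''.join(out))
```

Execution trace: 'J' (try body) → 'F' (except IndexError) → 'K' (after the try/except). Output: JFK

Answer: JFK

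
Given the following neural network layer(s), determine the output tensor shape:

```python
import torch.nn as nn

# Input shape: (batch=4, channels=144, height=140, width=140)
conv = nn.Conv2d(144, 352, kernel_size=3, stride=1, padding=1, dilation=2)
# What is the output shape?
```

Input: (4, 144, 140, 140) -> Output: (4, 352, 138, 138)

Answer: (4, 352, 138, 138)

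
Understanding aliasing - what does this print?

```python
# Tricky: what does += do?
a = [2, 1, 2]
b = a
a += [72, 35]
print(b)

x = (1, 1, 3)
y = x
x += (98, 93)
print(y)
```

Key concept: += behavior differs for mutable vs immutable.
Step by step:
`a = [2, 1, 2]` → a = [2, 1, 2]
`b = a` → b = [2, 1, 2] (same object as a)
`a += [72, 35]` → a = [2, 1, 2, 72, 35] (same object as b); b = [2, 1, 2, 72, 35] (same object as a)
`print(b)` → prints [2, 1, 2, 72, 35]
`x = (1, 1, 3)` → x = (1, 1, 3)
`y = x` → y = (1, 1, 3)
`x += (98, 93)` → x = (1, 1, 3, 98, 93)
`print(y)` → prints (1, 1, 3)

Answer:
[2, 1, 2, 72, 35]
(1, 1, 3)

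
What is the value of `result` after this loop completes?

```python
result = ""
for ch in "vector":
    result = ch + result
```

Reverse 'vector'
`result` takes the values: "" → "v" → "ev" → "cev" → "tcev" → "otcev" → "rotcev"

Answer: "rotcev"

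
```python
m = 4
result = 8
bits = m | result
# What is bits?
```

Trace:
`m = 4` → m = 4
`result = 8` → result = 8
`bits = m | result` → bits = 12
So bits = 12

Answer: 12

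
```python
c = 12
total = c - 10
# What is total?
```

Trace:
`c = 12` → c = 12
`total = c - 10` → total = 2
So total = 2

Answer: 2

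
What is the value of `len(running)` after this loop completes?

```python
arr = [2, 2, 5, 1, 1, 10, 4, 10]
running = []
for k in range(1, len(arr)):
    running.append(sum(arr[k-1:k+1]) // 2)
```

Number of 2-element averages
`running` takes the values: [] → [2] → [2, 3] → [2, 3, 3] → [2, 3, 3, 1] → [2, 3, 3, 1, 5] → [2, 3, 3, 1, 5, 7] → [2, 3, 3, 1, 5, 7, 7]
So `len(running)` = 7

Answer: 7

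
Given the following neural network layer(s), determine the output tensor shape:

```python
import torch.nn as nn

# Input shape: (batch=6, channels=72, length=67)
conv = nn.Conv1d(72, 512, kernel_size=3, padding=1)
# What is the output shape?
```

Input: (6, 72, 67) -> Output: (6, 512, 67)

Answer: (6, 512, 67)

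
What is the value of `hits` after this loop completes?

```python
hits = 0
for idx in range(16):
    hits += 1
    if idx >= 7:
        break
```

Loop breaks when idx reaches 7, hits is 8
`hits` takes the values: 0 → 1 → 2 → 3 → 4 → 5 → 6 → 7 → 8

Answer: 8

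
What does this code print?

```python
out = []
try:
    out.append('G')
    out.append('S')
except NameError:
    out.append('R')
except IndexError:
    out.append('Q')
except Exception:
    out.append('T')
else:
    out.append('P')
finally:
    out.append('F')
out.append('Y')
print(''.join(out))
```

Execution trace: 'G' (try body) → 'S' (try body, no exception) → 'P' (else) → 'F' (finally) → 'Y' (after the try/except). Output: GSPFY

Answer: GSPFY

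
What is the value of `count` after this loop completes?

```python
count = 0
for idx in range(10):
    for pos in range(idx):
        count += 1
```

Triangle number: 0+1+2+...+9
`count` takes the values: 0 → 1 → 2 → 3 → 4 → 5 → 6 → 7 → 8 → 9 → 10 → 11 → 12 → 13 → 14 → 15 → 16 → 17 → 18 → 19 → 20 → 21 → 22 → 23 → 24 → 25 → 26 → 27 → 28 → 29 → … → 41 → 42 → 43 → 44 → 45

Answer: 45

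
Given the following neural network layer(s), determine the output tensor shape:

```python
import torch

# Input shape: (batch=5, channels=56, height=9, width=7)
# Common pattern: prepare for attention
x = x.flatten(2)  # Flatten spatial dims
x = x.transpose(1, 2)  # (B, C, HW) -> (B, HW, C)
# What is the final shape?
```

Input: (5, 56, 9, 7) -> after flatten(2): (5, 56, 63) -> Output: (5, 63, 56)

Answer: (5, 63, 56)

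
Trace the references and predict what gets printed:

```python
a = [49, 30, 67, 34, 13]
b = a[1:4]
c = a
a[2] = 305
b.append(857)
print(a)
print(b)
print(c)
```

Key concept: slice vs alias.
Step by step:
`a = [49, 30, 67, 34, 13]` → a = [49, 30, 67, 34, 13]
`b = a[1:4]` → b = [30, 67, 34]
`c = a` → c = [49, 30, 67, 34, 13] (same object as a)
`a[2] = 305` → a = [49, 30, 305, 34, 13] (same object as c); c = [49, 30, 305, 34, 13] (same object as a)
`b.append(857)` → b = [30, 67, 34, 857]
`print(a)` → prints [49, 30, 305, 34, 13]
`print(b)` → prints [30, 67, 34, 857]
`print(c)` → prints [49, 30, 305, 34, 13]

Answer:
[49, 30, 305, 34, 13]
[30, 67, 34, 857]
[49, 30, 305, 34, 13]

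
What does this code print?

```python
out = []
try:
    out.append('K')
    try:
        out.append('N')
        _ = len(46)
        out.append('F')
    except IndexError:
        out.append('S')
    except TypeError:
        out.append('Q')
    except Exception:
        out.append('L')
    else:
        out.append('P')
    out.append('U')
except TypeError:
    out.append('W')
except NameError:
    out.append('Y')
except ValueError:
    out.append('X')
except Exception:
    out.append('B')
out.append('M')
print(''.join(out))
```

Execution trace: 'K' (try body) → 'N' (inner try body) → 'Q' (inner except TypeError) → 'U' (try body, no exception) → 'M' (after the try/except). Output: KNQUM

Answer: KNQUM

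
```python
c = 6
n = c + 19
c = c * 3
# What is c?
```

Trace:
`c = 6` → c = 6
`n = c + 19` → n = 25
`c = c * 3` → c = 18
So c = 18

Answer: 18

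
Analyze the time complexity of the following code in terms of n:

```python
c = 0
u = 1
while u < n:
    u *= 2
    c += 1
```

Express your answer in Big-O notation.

Each loop level contributes: log n. Multiplying the contributions gives O(log n).

Answer: O(log n)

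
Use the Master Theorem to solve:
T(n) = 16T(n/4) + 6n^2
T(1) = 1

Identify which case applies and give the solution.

a=16, b=4, f(n)=6n^2. log_4(16) = 2. Since c=2 = 2, Case 2 applies: T(n) = Θ(n^log_b(a) · log n) = O(n^2 log n).

Answer: O(n^2 log n) - Case 2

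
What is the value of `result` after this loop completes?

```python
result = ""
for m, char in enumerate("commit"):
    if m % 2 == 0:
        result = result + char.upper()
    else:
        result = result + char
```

Uppercase even positions in 'commit'
`result` takes the values: "" → "C" → "Co" → "CoM" → "CoMm" → "CoMmI" → "CoMmIt"

Answer: "CoMmIt"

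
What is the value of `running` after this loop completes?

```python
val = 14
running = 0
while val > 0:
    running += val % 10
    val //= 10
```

Sum digits of 14
`running` takes the values: 0 → 4 → 5

Answer: 5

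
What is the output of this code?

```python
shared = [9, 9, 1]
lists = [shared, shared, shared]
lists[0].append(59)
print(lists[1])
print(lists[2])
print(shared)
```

Key concept: list of same reference.
Step by step:
`shared = [9, 9, 1]` → shared = [9, 9, 1]
`lists = [shared, shared, shared]` → lists = [[9, 9, 1], [9, 9, 1], [9, 9, 1]]
`lists[0].append(59)` → shared = [9, 9, 1, 59]; lists = [[9, 9, 1, 59], [9, 9, 1, 59], [9, 9, 1, 59]]
`print(lists[1])` → prints [9, 9, 1, 59]
`print(lists[2])` → prints [9, 9, 1, 59]
`print(shared)` → prints [9, 9, 1, 59]

Answer:
[9, 9, 1, 59]
[9, 9, 1, 59]
[9, 9, 1, 59]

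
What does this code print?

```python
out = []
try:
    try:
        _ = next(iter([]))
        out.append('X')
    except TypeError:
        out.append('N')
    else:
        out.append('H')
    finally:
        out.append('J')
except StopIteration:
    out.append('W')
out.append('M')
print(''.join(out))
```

Execution trace: 'J' (inner finally) → 'W' (outer except StopIteration) → 'M' (after the try/except). Output: JWM

Answer: JWM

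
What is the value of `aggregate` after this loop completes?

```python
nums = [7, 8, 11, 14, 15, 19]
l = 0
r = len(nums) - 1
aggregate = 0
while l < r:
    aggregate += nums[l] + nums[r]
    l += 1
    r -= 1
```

Sum of pairs from ends
`aggregate` takes the values: 0 → 26 → 49 → 74

Answer: 74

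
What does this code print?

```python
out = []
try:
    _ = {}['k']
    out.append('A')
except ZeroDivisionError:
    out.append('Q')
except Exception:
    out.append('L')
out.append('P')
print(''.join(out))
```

Execution trace: 'L' (except Exception) → 'P' (after the try/except). Output: LP

Answer: LP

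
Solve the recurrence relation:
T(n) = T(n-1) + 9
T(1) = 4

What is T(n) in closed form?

Unrolling: T(n) = T(1) + 9·(n-1) = 4 + 9(n-1) = 9n - 5.

Answer: T(n) = 9n - 5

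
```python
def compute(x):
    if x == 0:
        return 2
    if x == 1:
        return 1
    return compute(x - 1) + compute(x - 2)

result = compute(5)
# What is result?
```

Build up from base cases: compute(0)=2, compute(1)=1, compute(2)=3, compute(3)=4, compute(4)=7, compute(5)=11

Answer: 11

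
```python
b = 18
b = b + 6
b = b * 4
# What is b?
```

Trace:
`b = 18` → b = 18
`b = b + 6` → b = 24
`b = b * 4` → b = 96
So b = 96

Answer: 96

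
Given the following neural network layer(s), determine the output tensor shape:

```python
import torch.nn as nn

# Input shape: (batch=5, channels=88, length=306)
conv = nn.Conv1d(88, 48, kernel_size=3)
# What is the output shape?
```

Input: (5, 88, 306) -> Output: (5, 48, 304)

Answer: (5, 48, 304)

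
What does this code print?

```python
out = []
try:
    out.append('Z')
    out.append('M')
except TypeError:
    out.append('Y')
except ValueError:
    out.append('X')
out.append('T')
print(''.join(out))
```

Execution trace: 'Z' (try body) → 'M' (try body, no exception) → 'T' (after the try/except). Output: ZMT

Answer: ZMT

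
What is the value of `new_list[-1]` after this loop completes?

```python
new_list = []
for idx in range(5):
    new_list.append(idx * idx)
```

Last element of squares 0 to 4
`new_list` takes the values: [] → [0] → [0, 1] → [0, 1, 4] → [0, 1, 4, 9] → [0, 1, 4, 9, 16]
So `new_list[-1]` = 16

Answer: 16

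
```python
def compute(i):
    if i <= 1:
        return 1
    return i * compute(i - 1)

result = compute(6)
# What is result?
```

compute(6) = 6 * 5 * 4 * 3 * 2 * 1 = 720

Answer: 720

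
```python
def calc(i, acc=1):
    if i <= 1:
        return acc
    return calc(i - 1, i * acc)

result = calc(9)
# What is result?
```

Accumulator trace (n, acc): (9, 1) -> (8, 9) -> (7, 72) -> (6, 504) -> (5, 3024) -> (4, 15120) -> (3, 60480) -> (2, 181440) -> (1, 362880) -> return 362880

Answer: 362880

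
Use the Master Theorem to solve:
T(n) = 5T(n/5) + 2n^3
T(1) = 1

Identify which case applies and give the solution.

a=5, b=5, f(n)=2n^3. log_5(5) = 1. Since c=3 > 1 and the regularity condition holds (5(n/5)^3 = (5/5^3)n^3 with 5/5^3 < 1), Case 3 applies: T(n) = Θ(f(n)) = O(n^3).

Answer: O(n^3) - Case 3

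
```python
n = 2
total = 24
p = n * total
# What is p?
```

Trace:
`n = 2` → n = 2
`total = 24` → total = 24
`p = n * total` → p = 48
So p = 48

Answer: 48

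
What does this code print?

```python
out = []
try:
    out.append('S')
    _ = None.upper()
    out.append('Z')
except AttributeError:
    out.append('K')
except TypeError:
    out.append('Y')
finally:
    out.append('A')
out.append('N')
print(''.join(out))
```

Execution trace: 'S' (try body) → 'K' (except AttributeError) → 'A' (finally) → 'N' (after the try/except). Output: SKAN

Answer: SKAN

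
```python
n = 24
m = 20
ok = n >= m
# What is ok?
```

Trace:
`n = 24` → n = 24
`m = 20` → m = 20
`ok = n >= m` → ok = True
So ok = True

Answer: True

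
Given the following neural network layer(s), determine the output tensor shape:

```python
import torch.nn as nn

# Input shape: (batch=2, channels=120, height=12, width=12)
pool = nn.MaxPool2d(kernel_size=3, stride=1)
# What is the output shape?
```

Input: (2, 120, 12, 12) -> Output: (2, 120, 10, 10)

Answer: (2, 120, 10, 10)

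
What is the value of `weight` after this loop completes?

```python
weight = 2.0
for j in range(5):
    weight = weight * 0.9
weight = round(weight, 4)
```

Exponential decay: 2.0 * 0.9^5
`weight` takes the values: 2.0 → 1.8 → 1.62 → 1.458 → 1.3122 → 1.18098 → 1.181

Answer: 1.181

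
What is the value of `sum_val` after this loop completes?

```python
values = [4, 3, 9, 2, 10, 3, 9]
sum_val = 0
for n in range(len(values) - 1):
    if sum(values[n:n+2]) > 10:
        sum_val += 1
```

Count windows with sum > 10
`sum_val` takes the values: 0 → 1 → 2 → 3 → 4 → 5

Answer: 5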